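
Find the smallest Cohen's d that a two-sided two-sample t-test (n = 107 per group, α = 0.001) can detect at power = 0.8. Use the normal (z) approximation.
d ≈ 0.56

Minimum detectable effect (two-sample t-test, normal approximation):
d = (z_{α/2} + z_β) / √(n/2)
d = (3.291 + 0.842) / √(107/2)
d = 4.132 / 7.314
d ≈ 0.56

By Cohen's convention (0.2 small / 0.5 medium / 0.8 large): medium effect.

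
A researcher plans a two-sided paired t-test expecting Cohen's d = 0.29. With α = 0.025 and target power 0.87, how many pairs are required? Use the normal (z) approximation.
n = 135 pairs

Sample size formula (paired t-test, normal approximation):
n = ((z_{α/2} + z_β) / d)²

z_{α/2} = 2.241 (for α = 0.025, two-sided)
z_β = 1.126 (for power = 0.87)
d = 0.29

n = ((2.241 + 1.126) / 0.29)²
n = (11.610)²
n ≈ 134.79
Round up to the next whole number: n = 135 pairs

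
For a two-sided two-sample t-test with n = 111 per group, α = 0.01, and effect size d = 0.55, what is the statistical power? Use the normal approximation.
Power ≈ 0.94

Power calculation (two-sample t-test, normal approximation):
z_β = d · √(n/2) - z_{α/2}
z_β = 0.55 · √(111/2) - 2.576
z_β = 0.55 · 7.450 - 2.576
z_β = 1.522

Power = Φ(z_β) = Φ(1.522) ≈ 0.936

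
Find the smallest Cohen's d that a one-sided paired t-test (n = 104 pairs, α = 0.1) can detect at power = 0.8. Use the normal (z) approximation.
d ≈ 0.21

Minimum detectable effect (paired t-test, normal approximation):
d = (z_α + z_β) / √n
d = (1.282 + 0.842) / √104
d = 2.123 / 10.198
d ≈ 0.21

By Cohen's convention (0.2 small / 0.5 medium / 0.8 large): small effect.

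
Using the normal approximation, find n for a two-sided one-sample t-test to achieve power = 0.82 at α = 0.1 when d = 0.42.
n = 38

Sample size formula (one-sample t-test, normal approximation):
n = ((z_{α/2} + z_β) / d)²

z_{α/2} = 1.645 (for α = 0.1, two-sided)
z_β = 0.915 (for power = 0.82)
d = 0.42

n = ((1.645 + 0.915) / 0.42)²
n = (6.095)²
n ≈ 37.15
Round up to the next whole number: n = 38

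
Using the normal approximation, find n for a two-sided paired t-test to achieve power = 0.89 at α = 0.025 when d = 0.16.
n = 470 pairs

Sample size formula (paired t-test, normal approximation):
n = ((z_{α/2} + z_β) / d)²

z_{α/2} = 2.241 (for α = 0.025, two-sided)
z_β = 1.227 (for power = 0.89)
d = 0.16

n = ((2.241 + 1.227) / 0.16)²
n = (21.675)²
n ≈ 469.81
Round up to the next whole number: n = 470 pairs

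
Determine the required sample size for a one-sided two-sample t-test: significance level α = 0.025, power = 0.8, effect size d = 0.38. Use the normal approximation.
n = 109 per group

Sample size formula (two-sample t-test, normal approximation):
n = 2 · ((z_α + z_β) / d)²

z_α = 1.960 (for α = 0.025, one-sided)
z_β = 0.842 (for power = 0.8)
d = 0.38

n = 2 · ((1.960 + 0.842) / 0.38)²
n = 2 · (7.374)²
n ≈ 108.75
Round up to the next whole number: n = 109 per group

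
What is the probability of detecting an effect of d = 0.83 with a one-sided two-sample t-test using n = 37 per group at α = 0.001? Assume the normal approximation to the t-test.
Power ≈ 0.68

Power calculation (two-sample t-test, normal approximation):
z_β = d · √(n/2) - z_α
z_β = 0.83 · √(37/2) - 3.090
z_β = 0.83 · 4.301 - 3.090
z_β = 0.480

Power = Φ(z_β) = Φ(0.480) ≈ 0.684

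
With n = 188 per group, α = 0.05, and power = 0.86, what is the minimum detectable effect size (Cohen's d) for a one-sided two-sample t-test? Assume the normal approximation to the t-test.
d ≈ 0.28

Minimum detectable effect (two-sample t-test, normal approximation):
d = (z_α + z_β) / √(n/2)
d = (1.645 + 1.080) / √(188/2)
d = 2.725 / 9.695
d ≈ 0.28

By Cohen's convention (0.2 small / 0.5 medium / 0.8 large): small effect.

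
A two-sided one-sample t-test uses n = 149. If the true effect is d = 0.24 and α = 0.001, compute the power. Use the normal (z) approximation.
Power ≈ 0.36

Power calculation (one-sample t-test, normal approximation):
z_β = d · √n - z_{α/2}
z_β = 0.24 · √149 - 3.291
z_β = 0.24 · 12.207 - 3.291
z_β = -0.361

Power = Φ(z_β) = Φ(-0.361) ≈ 0.359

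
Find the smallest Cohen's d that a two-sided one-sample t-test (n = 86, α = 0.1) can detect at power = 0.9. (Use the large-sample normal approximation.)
d ≈ 0.32

Minimum detectable effect (one-sample t-test, normal approximation):
d = (z_{α/2} + z_β) / √n
d = (1.645 + 1.282) / √86
d = 2.926 / 9.274
d ≈ 0.32

By Cohen's convention (0.2 small / 0.5 medium / 0.8 large): small effect.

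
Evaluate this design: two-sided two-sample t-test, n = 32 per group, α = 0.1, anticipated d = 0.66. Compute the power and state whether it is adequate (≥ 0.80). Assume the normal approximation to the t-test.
Power ≈ 0.84; the study is adequately powered (power ≥ 0.80)

Power calculation (two-sample t-test, normal approximation):
z_β = d · √(n/2) - z_{α/2}
z_β = 0.66 · √(32/2) - 1.645
z_β = 0.66 · 4.000 - 1.645
z_β = 0.995

Power = Φ(z_β) = Φ(0.995) ≈ 0.840

Effect size d = 0.66 is medium by Cohen's convention (0.2/0.5/0.8).

Threshold: power ≥ 0.80 is conventionally adequate.
Power ≈ 0.84 → the study is adequately powered (power ≥ 0.80).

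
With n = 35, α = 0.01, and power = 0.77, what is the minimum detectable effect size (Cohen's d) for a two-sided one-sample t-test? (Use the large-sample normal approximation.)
d ≈ 0.56

Minimum detectable effect (one-sample t-test, normal approximation):
d = (z_{α/2} + z_β) / √n
d = (2.576 + 0.739) / √35
d = 3.315 / 5.916
d ≈ 0.56

By Cohen's convention (0.2 small / 0.5 medium / 0.8 large): medium effect.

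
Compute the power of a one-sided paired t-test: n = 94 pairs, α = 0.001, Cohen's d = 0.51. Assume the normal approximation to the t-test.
Power ≈ 0.97

Power calculation (paired t-test, normal approximation):
z_β = d · √n - z_α
z_β = 0.51 · √94 - 3.090
z_β = 0.51 · 9.695 - 3.090
z_β = 1.854

Power = Φ(z_β) = Φ(1.854) ≈ 0.968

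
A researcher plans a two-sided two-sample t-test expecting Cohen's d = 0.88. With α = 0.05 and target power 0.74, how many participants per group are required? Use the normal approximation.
n = 18 per group

Sample size formula (two-sample t-test, normal approximation):
n = 2 · ((z_{α/2} + z_β) / d)²

z_{α/2} = 1.960 (for α = 0.05, two-sided)
z_β = 0.643 (for power = 0.74)
d = 0.88

n = 2 · ((1.960 + 0.643) / 0.88)²
n = 2 · (2.958)²
n ≈ 17.50
Round up to the next whole number: n = 18 per group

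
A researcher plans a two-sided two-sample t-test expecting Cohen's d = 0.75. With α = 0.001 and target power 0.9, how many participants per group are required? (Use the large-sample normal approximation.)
n = 75 per group

Sample size formula (two-sample t-test, normal approximation):
n = 2 · ((z_{α/2} + z_β) / d)²

z_{α/2} = 3.291 (for α = 0.001, two-sided)
z_β = 1.282 (for power = 0.9)
d = 0.75

n = 2 · ((3.291 + 1.282) / 0.75)²
n = 2 · (6.097)²
n ≈ 74.35
Round up to the next whole number: n = 75 per group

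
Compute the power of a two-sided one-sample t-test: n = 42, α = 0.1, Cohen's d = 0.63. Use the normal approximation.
Power ≈ 0.99

Power calculation (one-sample t-test, normal approximation):
z_β = d · √n - z_{α/2}
z_β = 0.63 · √42 - 1.645
z_β = 0.63 · 6.481 - 1.645
z_β = 2.438

Power = Φ(z_β) = Φ(2.438) ≈ 0.993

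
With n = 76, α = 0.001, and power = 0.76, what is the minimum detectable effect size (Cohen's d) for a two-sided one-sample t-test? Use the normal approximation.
d ≈ 0.46

Minimum detectable effect (one-sample t-test, normal approximation):
d = (z_{α/2} + z_β) / √n
d = (3.291 + 0.706) / √76
d = 3.997 / 8.718
d ≈ 0.46

By Cohen's convention (0.2 small / 0.5 medium / 0.8 large): small effect.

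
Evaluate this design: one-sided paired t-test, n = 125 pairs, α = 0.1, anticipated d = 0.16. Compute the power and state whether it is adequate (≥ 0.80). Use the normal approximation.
Power ≈ 0.69; the study is underpowered (power < 0.80)

Power calculation (paired t-test, normal approximation):
z_β = d · √n - z_α
z_β = 0.16 · √125 - 1.282
z_β = 0.16 · 11.180 - 1.282
z_β = 0.507

Power = Φ(z_β) = Φ(0.507) ≈ 0.694

Effect size d = 0.16 is very small by Cohen's convention (0.2/0.5/0.8).

Threshold: power ≥ 0.80 is conventionally adequate.
Power ≈ 0.69 → the study is underpowered (power < 0.80).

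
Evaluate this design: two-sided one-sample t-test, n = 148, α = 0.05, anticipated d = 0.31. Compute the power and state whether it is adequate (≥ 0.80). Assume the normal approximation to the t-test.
Power ≈ 0.96; the study is adequately powered (power ≥ 0.80)

Power calculation (one-sample t-test, normal approximation):
z_β = d · √n - z_{α/2}
z_β = 0.31 · √148 - 1.960
z_β = 0.31 · 12.166 - 1.960
z_β = 1.811

Power = Φ(z_β) = Φ(1.811) ≈ 0.965

Effect size d = 0.31 is small by Cohen's convention (0.2/0.5/0.8).

Threshold: power ≥ 0.80 is conventionally adequate.
Power ≈ 0.96 → the study is adequately powered (power ≥ 0.80).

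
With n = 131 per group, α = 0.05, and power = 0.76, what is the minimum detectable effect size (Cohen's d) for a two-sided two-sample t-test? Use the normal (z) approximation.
d ≈ 0.33

Minimum detectable effect (two-sample t-test, normal approximation):
d = (z_{α/2} + z_β) / √(n/2)
d = (1.960 + 0.706) / √(131/2)
d = 2.666 / 8.093
d ≈ 0.33

By Cohen's convention (0.2 small / 0.5 medium / 0.8 large): small effect.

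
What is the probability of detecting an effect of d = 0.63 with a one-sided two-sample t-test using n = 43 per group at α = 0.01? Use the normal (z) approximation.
Power ≈ 0.72

Power calculation (two-sample t-test, normal approximation):
z_β = d · √(n/2) - z_α
z_β = 0.63 · √(43/2) - 2.326
z_β = 0.63 · 4.637 - 2.326
z_β = 0.595

Power = Φ(z_β) = Φ(0.595) ≈ 0.724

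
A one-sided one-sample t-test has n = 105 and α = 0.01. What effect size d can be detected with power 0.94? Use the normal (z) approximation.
d ≈ 0.38

Minimum detectable effect (one-sample t-test, normal approximation):
d = (z_α + z_β) / √n
d = (2.326 + 1.555) / √105
d = 3.881 / 10.247
d ≈ 0.38

By Cohen's convention (0.2 small / 0.5 medium / 0.8 large): small effect.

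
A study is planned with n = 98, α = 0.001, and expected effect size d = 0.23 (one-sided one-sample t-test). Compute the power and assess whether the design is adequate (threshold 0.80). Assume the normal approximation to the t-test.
Power ≈ 0.21; the study is underpowered (power < 0.80)

Power calculation (one-sample t-test, normal approximation):
z_β = d · √n - z_α
z_β = 0.23 · √98 - 3.090
z_β = 0.23 · 9.899 - 3.090
z_β = -0.813

Power = Φ(z_β) = Φ(-0.813) ≈ 0.208

Effect size d = 0.23 is small by Cohen's convention (0.2/0.5/0.8).

Threshold: power ≥ 0.80 is conventionally adequate.
Power ≈ 0.21 → the study is underpowered (power < 0.80).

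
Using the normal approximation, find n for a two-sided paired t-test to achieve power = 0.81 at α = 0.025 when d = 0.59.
n = 28 pairs

Sample size formula (paired t-test, normal approximation):
n = ((z_{α/2} + z_β) / d)²

z_{α/2} = 2.241 (for α = 0.025, two-sided)
z_β = 0.878 (for power = 0.81)
d = 0.59

n = ((2.241 + 0.878) / 0.59)²
n = (5.286)²
n ≈ 27.94
Round up to the next whole number: n = 28 pairs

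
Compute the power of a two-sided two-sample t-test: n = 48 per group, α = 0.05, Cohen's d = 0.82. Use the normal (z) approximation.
Power ≈ 0.98

Power calculation (two-sample t-test, normal approximation):
z_β = d · √(n/2) - z_{α/2}
z_β = 0.82 · √(48/2) - 1.960
z_β = 0.82 · 4.899 - 1.960
z_β = 2.057

Power = Φ(z_β) = Φ(2.057) ≈ 0.980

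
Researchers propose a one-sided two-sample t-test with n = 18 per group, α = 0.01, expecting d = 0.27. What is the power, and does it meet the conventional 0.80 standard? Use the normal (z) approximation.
Power ≈ 0.06; the study is underpowered (power < 0.80)

Power calculation (two-sample t-test, normal approximation):
z_β = d · √(n/2) - z_α
z_β = 0.27 · √(18/2) - 2.326
z_β = 0.27 · 3.000 - 2.326
z_β = -1.516

Power = Φ(z_β) = Φ(-1.516) ≈ 0.065

Effect size d = 0.27 is small by Cohen's convention (0.2/0.5/0.8).

Threshold: power ≥ 0.80 is conventionally adequate.
Power ≈ 0.06 → the study is underpowered (power < 0.80).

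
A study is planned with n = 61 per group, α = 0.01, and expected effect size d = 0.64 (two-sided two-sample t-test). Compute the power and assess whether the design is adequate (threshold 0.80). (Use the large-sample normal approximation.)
Power ≈ 0.83; the study is adequately powered (power ≥ 0.80)

Power calculation (two-sample t-test, normal approximation):
z_β = d · √(n/2) - z_{α/2}
z_β = 0.64 · √(61/2) - 2.576
z_β = 0.64 · 5.523 - 2.576
z_β = 0.959

Power = Φ(z_β) = Φ(0.959) ≈ 0.831

Effect size d = 0.64 is medium by Cohen's convention (0.2/0.5/0.8).

Threshold: power ≥ 0.80 is conventionally adequate.
Power ≈ 0.83 → the study is adequately powered (power ≥ 0.80).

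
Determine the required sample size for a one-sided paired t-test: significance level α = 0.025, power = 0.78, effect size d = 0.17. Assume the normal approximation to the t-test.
n = 259 pairs

Sample size formula (paired t-test, normal approximation):
n = ((z_α + z_β) / d)²

z_α = 1.960 (for α = 0.025, one-sided)
z_β = 0.772 (for power = 0.78)
d = 0.17

n = ((1.960 + 0.772) / 0.17)²
n = (16.071)²
n ≈ 258.28
Round up to the next whole number: n = 259 pairs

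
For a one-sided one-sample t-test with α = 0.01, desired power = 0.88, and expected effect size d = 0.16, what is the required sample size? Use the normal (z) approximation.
n = 479

Sample size formula (one-sample t-test, normal approximation):
n = ((z_α + z_β) / d)²

z_α = 2.326 (for α = 0.01, one-sided)
z_β = 1.175 (for power = 0.88)
d = 0.16

n = ((2.326 + 1.175) / 0.16)²
n = (21.881)²
n ≈ 478.78
Round up to the next whole number: n = 479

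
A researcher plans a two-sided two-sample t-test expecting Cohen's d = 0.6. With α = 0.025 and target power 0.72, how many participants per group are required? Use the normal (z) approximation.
n = 45 per group

Sample size formula (two-sample t-test, normal approximation):
n = 2 · ((z_{α/2} + z_β) / d)²

z_{α/2} = 2.241 (for α = 0.025, two-sided)
z_β = 0.583 (for power = 0.72)
d = 0.6

n = 2 · ((2.241 + 0.583) / 0.6)²
n = 2 · (4.707)²
n ≈ 44.31
Round up to the next whole number: n = 45 per group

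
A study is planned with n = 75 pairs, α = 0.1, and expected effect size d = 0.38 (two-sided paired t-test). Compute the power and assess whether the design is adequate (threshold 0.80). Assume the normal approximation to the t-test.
Power ≈ 0.95; the study is adequately powered (power ≥ 0.80)

Power calculation (paired t-test, normal approximation):
z_β = d · √n - z_{α/2}
z_β = 0.38 · √75 - 1.645
z_β = 0.38 · 8.660 - 1.645
z_β = 1.646

Power = Φ(z_β) = Φ(1.646) ≈ 0.950

Effect size d = 0.38 is small by Cohen's convention (0.2/0.5/0.8).

Threshold: power ≥ 0.80 is conventionally adequate.
Power ≈ 0.95 → the study is adequately powered (power ≥ 0.80).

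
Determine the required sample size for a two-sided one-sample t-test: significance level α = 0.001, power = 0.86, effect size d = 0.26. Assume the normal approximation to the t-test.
n = 283

Sample size formula (one-sample t-test, normal approximation):
n = ((z_{α/2} + z_β) / d)²

z_{α/2} = 3.291 (for α = 0.001, two-sided)
z_β = 1.080 (for power = 0.86)
d = 0.26

n = ((3.291 + 1.080) / 0.26)²
n = (16.812)²
n ≈ 282.64
Round up to the next whole number: n = 283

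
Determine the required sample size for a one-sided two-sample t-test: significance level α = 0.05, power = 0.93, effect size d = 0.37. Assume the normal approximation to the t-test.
n = 143 per group

Sample size formula (two-sample t-test, normal approximation):
n = 2 · ((z_α + z_β) / d)²

z_α = 1.645 (for α = 0.05, one-sided)
z_β = 1.476 (for power = 0.93)
d = 0.37

n = 2 · ((1.645 + 1.476) / 0.37)²
n = 2 · (8.435)²
n ≈ 142.30
Round up to the next whole number: n = 143 per group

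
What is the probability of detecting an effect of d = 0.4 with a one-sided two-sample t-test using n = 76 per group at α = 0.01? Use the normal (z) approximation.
Power ≈ 0.56

Power calculation (two-sample t-test, normal approximation):
z_β = d · √(n/2) - z_α
z_β = 0.4 · √(76/2) - 2.326
z_β = 0.4 · 6.164 - 2.326
z_β = 0.139

Power = Φ(z_β) = Φ(0.139) ≈ 0.555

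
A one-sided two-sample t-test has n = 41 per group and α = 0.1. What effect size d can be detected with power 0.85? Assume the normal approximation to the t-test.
d ≈ 0.51

Minimum detectable effect (two-sample t-test, normal approximation):
d = (z_α + z_β) / √(n/2)
d = (1.282 + 1.036) / √(41/2)
d = 2.318 / 4.528
d ≈ 0.51

By Cohen's convention (0.2 small / 0.5 medium / 0.8 large): medium effect.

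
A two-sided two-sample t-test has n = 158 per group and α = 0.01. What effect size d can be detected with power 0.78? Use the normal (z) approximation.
d ≈ 0.38

Minimum detectable effect (two-sample t-test, normal approximation):
d = (z_{α/2} + z_β) / √(n/2)
d = (2.576 + 0.772) / √(158/2)
d = 3.348 / 8.888
d ≈ 0.38

By Cohen's convention (0.2 small / 0.5 medium / 0.8 large): small effect.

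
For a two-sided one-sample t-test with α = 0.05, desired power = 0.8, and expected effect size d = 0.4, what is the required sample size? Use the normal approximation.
n = 50

Sample size formula (one-sample t-test, normal approximation):
n = ((z_{α/2} + z_β) / d)²

z_{α/2} = 1.960 (for α = 0.05, two-sided)
z_β = 0.842 (for power = 0.8)
d = 0.4

n = ((1.960 + 0.842) / 0.4)²
n = (7.005)²
n ≈ 49.07
Round up to the next whole number: n = 50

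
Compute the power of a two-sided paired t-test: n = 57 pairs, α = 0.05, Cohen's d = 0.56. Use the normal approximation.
Power ≈ 0.99

Power calculation (paired t-test, normal approximation):
z_β = d · √n - z_{α/2}
z_β = 0.56 · √57 - 1.960
z_β = 0.56 · 7.550 - 1.960
z_β = 2.268

Power = Φ(z_β) = Φ(2.268) ≈ 0.988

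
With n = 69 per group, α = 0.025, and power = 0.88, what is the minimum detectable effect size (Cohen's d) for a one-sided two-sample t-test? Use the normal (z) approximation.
d ≈ 0.53

Minimum detectable effect (two-sample t-test, normal approximation):
d = (z_α + z_β) / √(n/2)
d = (1.960 + 1.175) / √(69/2)
d = 3.135 / 5.874
d ≈ 0.53

By Cohen's convention (0.2 small / 0.5 medium / 0.8 large): medium effect.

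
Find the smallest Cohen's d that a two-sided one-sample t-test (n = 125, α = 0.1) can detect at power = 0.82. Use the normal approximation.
d ≈ 0.23

Minimum detectable effect (one-sample t-test, normal approximation):
d = (z_{α/2} + z_β) / √n
d = (1.645 + 0.915) / √125
d = 2.560 / 11.180
d ≈ 0.23

By Cohen's convention (0.2 small / 0.5 medium / 0.8 large): small effect.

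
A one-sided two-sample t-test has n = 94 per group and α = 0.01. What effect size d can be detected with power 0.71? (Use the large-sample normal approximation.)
d ≈ 0.42

Minimum detectable effect (two-sample t-test, normal approximation):
d = (z_α + z_β) / √(n/2)
d = (2.326 + 0.553) / √(94/2)
d = 2.880 / 6.856
d ≈ 0.42

By Cohen's convention (0.2 small / 0.5 medium / 0.8 large): small effect.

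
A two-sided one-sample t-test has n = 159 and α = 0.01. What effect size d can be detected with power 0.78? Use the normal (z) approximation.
d ≈ 0.27

Minimum detectable effect (one-sample t-test, normal approximation):
d = (z_{α/2} + z_β) / √n
d = (2.576 + 0.772) / √159
d = 3.348 / 12.610
d ≈ 0.27

By Cohen's convention (0.2 small / 0.5 medium / 0.8 large): small effect.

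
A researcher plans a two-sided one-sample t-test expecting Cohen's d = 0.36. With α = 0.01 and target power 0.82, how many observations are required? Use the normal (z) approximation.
n = 95

Sample size formula (one-sample t-test, normal approximation):
n = ((z_{α/2} + z_β) / d)²

z_{α/2} = 2.576 (for α = 0.01, two-sided)
z_β = 0.915 (for power = 0.82)
d = 0.36

n = ((2.576 + 0.915) / 0.36)²
n = (9.697)²
n ≈ 94.03
Round up to the next whole number: n = 95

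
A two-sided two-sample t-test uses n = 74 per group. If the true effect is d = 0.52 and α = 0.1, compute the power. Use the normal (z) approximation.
Power ≈ 0.94

Power calculation (two-sample t-test, normal approximation):
z_β = d · √(n/2) - z_{α/2}
z_β = 0.52 · √(74/2) - 1.645
z_β = 0.52 · 6.083 - 1.645
z_β = 1.518

Power = Φ(z_β) = Φ(1.518) ≈ 0.936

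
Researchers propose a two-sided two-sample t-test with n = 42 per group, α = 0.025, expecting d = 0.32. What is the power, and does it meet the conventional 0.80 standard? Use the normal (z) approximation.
Power ≈ 0.22; the study is underpowered (power < 0.80)

Power calculation (two-sample t-test, normal approximation):
z_β = d · √(n/2) - z_{α/2}
z_β = 0.32 · √(42/2) - 2.241
z_β = 0.32 · 4.583 - 2.241
z_β = -0.775

Power = Φ(z_β) = Φ(-0.775) ≈ 0.219

Effect size d = 0.32 is small by Cohen's convention (0.2/0.5/0.8).

Threshold: power ≥ 0.80 is conventionally adequate.
Power ≈ 0.22 → the study is underpowered (power < 0.80).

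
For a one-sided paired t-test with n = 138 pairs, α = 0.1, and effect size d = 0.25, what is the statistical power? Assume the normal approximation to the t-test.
Power ≈ 0.95

Power calculation (paired t-test, normal approximation):
z_β = d · √n - z_α
z_β = 0.25 · √138 - 1.282
z_β = 0.25 · 11.747 - 1.282
z_β = 1.655

Power = Φ(z_β) = Φ(1.655) ≈ 0.951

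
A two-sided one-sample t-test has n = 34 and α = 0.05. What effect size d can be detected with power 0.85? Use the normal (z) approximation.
d ≈ 0.51

Minimum detectable effect (one-sample t-test, normal approximation):
d = (z_{α/2} + z_β) / √n
d = (1.960 + 1.036) / √34
d = 2.996 / 5.831
d ≈ 0.51

By Cohen's convention (0.2 small / 0.5 medium / 0.8 large): medium effect.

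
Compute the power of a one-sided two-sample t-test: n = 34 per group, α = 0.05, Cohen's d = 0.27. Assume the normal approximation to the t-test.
Power ≈ 0.30

Power calculation (two-sample t-test, normal approximation):
z_β = d · √(n/2) - z_α
z_β = 0.27 · √(34/2) - 1.645
z_β = 0.27 · 4.123 - 1.645
z_β = -0.532

Power = Φ(z_β) = Φ(-0.532) ≈ 0.297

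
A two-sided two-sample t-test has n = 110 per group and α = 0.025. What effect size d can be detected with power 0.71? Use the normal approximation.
d ≈ 0.38

Minimum detectable effect (two-sample t-test, normal approximation):
d = (z_{α/2} + z_β) / √(n/2)
d = (2.241 + 0.553) / √(110/2)
d = 2.795 / 7.416
d ≈ 0.38

By Cohen's convention (0.2 small / 0.5 medium / 0.8 large): small effect.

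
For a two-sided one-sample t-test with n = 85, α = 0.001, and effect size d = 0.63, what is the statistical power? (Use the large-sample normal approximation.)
Power ≈ 0.99

Power calculation (one-sample t-test, normal approximation):
z_β = d · √n - z_{α/2}
z_β = 0.63 · √85 - 3.291
z_β = 0.63 · 9.220 - 3.291
z_β = 2.518

Power = Φ(z_β) = Φ(2.518) ≈ 0.994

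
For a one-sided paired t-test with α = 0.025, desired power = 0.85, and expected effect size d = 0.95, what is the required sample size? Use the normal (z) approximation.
n = 10 pairs

Sample size formula (paired t-test, normal approximation):
n = ((z_α + z_β) / d)²

z_α = 1.960 (for α = 0.025, one-sided)
z_β = 1.036 (for power = 0.85)
d = 0.95

n = ((1.960 + 1.036) / 0.95)²
n = (3.154)²
n ≈ 9.95
Round up to the next whole number: n = 10 pairs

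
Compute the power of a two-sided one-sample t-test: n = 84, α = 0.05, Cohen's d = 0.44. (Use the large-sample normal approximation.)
Power ≈ 0.98

Power calculation (one-sample t-test, normal approximation):
z_β = d · √n - z_{α/2}
z_β = 0.44 · √84 - 1.960
z_β = 0.44 · 9.165 - 1.960
z_β = 2.073

Power = Φ(z_β) = Φ(2.073) ≈ 0.981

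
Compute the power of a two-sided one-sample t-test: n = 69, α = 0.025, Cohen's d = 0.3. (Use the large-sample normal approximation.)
Power ≈ 0.60

Power calculation (one-sample t-test, normal approximation):
z_β = d · √n - z_{α/2}
z_β = 0.3 · √69 - 2.241
z_β = 0.3 · 8.307 - 2.241
z_β = 0.251

Power = Φ(z_β) = Φ(0.251) ≈ 0.599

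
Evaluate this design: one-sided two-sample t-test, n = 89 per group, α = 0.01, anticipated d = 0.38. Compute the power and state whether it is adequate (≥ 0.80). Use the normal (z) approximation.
Power ≈ 0.58; the study is underpowered (power < 0.80)

Power calculation (two-sample t-test, normal approximation):
z_β = d · √(n/2) - z_α
z_β = 0.38 · √(89/2) - 2.326
z_β = 0.38 · 6.671 - 2.326
z_β = 0.209

Power = Φ(z_β) = Φ(0.209) ≈ 0.583

Effect size d = 0.38 is small by Cohen's convention (0.2/0.5/0.8).

Threshold: power ≥ 0.80 is conventionally adequate.
Power ≈ 0.58 → the study is underpowered (power < 0.80).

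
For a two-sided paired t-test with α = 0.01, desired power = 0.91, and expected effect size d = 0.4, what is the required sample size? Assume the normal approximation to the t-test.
n = 96 pairs

Sample size formula (paired t-test, normal approximation):
n = ((z_{α/2} + z_β) / d)²

z_{α/2} = 2.576 (for α = 0.01, two-sided)
z_β = 1.341 (for power = 0.91)
d = 0.4

n = ((2.576 + 1.341) / 0.4)²
n = (9.793)²
n ≈ 95.90
Round up to the next whole number: n = 96 pairs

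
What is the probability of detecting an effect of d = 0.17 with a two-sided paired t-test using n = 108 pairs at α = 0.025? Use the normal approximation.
Power ≈ 0.32

Power calculation (paired t-test, normal approximation):
z_β = d · √n - z_{α/2}
z_β = 0.17 · √108 - 2.241
z_β = 0.17 · 10.392 - 2.241
z_β = -0.475

Power = Φ(z_β) = Φ(-0.475) ≈ 0.317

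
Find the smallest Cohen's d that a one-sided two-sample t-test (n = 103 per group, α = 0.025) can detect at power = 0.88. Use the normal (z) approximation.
d ≈ 0.44

Minimum detectable effect (two-sample t-test, normal approximation):
d = (z_α + z_β) / √(n/2)
d = (1.960 + 1.175) / √(103/2)
d = 3.135 / 7.176
d ≈ 0.44

By Cohen's convention (0.2 small / 0.5 medium / 0.8 large): small effect.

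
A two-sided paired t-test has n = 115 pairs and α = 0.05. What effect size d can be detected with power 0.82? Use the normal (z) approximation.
d ≈ 0.27

Minimum detectable effect (paired t-test, normal approximation):
d = (z_{α/2} + z_β) / √n
d = (1.960 + 0.915) / √115
d = 2.875 / 10.724
d ≈ 0.27

By Cohen's convention (0.2 small / 0.5 medium / 0.8 large): small effect.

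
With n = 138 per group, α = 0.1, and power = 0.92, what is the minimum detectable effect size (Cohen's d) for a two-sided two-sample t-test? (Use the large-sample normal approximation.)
d ≈ 0.37

Minimum detectable effect (two-sample t-test, normal approximation):
d = (z_{α/2} + z_β) / √(n/2)
d = (1.645 + 1.405) / √(138/2)
d = 3.050 / 8.307
d ≈ 0.37

By Cohen's convention (0.2 small / 0.5 medium / 0.8 large): small effect.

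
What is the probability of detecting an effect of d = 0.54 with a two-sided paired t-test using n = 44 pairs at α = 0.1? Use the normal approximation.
Power ≈ 0.97

Power calculation (paired t-test, normal approximation):
z_β = d · √n - z_{α/2}
z_β = 0.54 · √44 - 1.645
z_β = 0.54 · 6.633 - 1.645
z_β = 1.937

Power = Φ(z_β) = Φ(1.937) ≈ 0.974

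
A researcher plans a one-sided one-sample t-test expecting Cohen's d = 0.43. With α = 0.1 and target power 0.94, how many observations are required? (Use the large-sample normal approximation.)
n = 44

Sample size formula (one-sample t-test, normal approximation):
n = ((z_α + z_β) / d)²

z_α = 1.282 (for α = 0.1, one-sided)
z_β = 1.555 (for power = 0.94)
d = 0.43

n = ((1.282 + 1.555) / 0.43)²
n = (6.598)²
n ≈ 43.53
Round up to the next whole number: n = 44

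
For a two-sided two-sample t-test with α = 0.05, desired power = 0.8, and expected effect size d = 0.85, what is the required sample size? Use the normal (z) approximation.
n = 22 per group

Sample size formula (two-sample t-test, normal approximation):
n = 2 · ((z_{α/2} + z_β) / d)²

z_{α/2} = 1.960 (for α = 0.05, two-sided)
z_β = 0.842 (for power = 0.8)
d = 0.85

n = 2 · ((1.960 + 0.842) / 0.85)²
n = 2 · (3.296)²
n ≈ 21.73
Round up to the next whole number: n = 22 per group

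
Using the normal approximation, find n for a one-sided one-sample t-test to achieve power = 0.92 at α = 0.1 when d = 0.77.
n = 13

Sample size formula (one-sample t-test, normal approximation):
n = ((z_α + z_β) / d)²

z_α = 1.282 (for α = 0.1, one-sided)
z_β = 1.405 (for power = 0.92)
d = 0.77

n = ((1.282 + 1.405) / 0.77)²
n = (3.490)²
n ≈ 12.18
Round up to the next whole number: n = 13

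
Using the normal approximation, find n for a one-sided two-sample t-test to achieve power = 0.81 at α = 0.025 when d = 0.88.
n = 21 per group

Sample size formula (two-sample t-test, normal approximation):
n = 2 · ((z_α + z_β) / d)²

z_α = 1.960 (for α = 0.025, one-sided)
z_β = 0.878 (for power = 0.81)
d = 0.88

n = 2 · ((1.960 + 0.878) / 0.88)²
n = 2 · (3.225)²
n ≈ 20.80
Round up to the next whole number: n = 21 per group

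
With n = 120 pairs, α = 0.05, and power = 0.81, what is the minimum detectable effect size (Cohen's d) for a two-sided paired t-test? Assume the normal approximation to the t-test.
d ≈ 0.26

Minimum detectable effect (paired t-test, normal approximation):
d = (z_{α/2} + z_β) / √n
d = (1.960 + 0.878) / √120
d = 2.838 / 10.954
d ≈ 0.26

By Cohen's convention (0.2 small / 0.5 medium / 0.8 large): small effect.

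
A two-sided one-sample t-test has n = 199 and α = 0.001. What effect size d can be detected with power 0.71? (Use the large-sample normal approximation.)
d ≈ 0.27

Minimum detectable effect (one-sample t-test, normal approximation):
d = (z_{α/2} + z_β) / √n
d = (3.291 + 0.553) / √199
d = 3.844 / 14.107
d ≈ 0.27

By Cohen's convention (0.2 small / 0.5 medium / 0.8 large): small effect.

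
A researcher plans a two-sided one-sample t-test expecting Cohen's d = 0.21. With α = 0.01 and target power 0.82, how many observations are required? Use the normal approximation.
n = 277

Sample size formula (one-sample t-test, normal approximation):
n = ((z_{α/2} + z_β) / d)²

z_{α/2} = 2.576 (for α = 0.01, two-sided)
z_β = 0.915 (for power = 0.82)
d = 0.21

n = ((2.576 + 0.915) / 0.21)²
n = (16.624)²
n ≈ 276.36
Round up to the next whole number: n = 277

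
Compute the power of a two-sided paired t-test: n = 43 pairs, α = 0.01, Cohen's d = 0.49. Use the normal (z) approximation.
Power ≈ 0.74

Power calculation (paired t-test, normal approximation):
z_β = d · √n - z_{α/2}
z_β = 0.49 · √43 - 2.576
z_β = 0.49 · 6.557 - 2.576
z_β = 0.637

Power = Φ(z_β) = Φ(0.637) ≈ 0.738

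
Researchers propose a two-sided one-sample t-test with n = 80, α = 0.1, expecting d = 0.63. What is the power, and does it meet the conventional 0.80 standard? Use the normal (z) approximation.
Power ≈ 1.00; the study is adequately powered (power ≥ 0.80)

Power calculation (one-sample t-test, normal approximation):
z_β = d · √n - z_{α/2}
z_β = 0.63 · √80 - 1.645
z_β = 0.63 · 8.944 - 1.645
z_β = 3.990

Power = Φ(z_β) = Φ(3.990) ≈ 1.000

Effect size d = 0.63 is medium by Cohen's convention (0.2/0.5/0.8).

Threshold: power ≥ 0.80 is conventionally adequate.
Power ≈ 1.00 → the study is adequately powered (power ≥ 0.80).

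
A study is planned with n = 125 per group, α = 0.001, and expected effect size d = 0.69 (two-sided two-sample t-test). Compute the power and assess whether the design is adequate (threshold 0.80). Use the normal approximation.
Power ≈ 0.98; the study is adequately powered (power ≥ 0.80)

Power calculation (two-sample t-test, normal approximation):
z_β = d · √(n/2) - z_{α/2}
z_β = 0.69 · √(125/2) - 3.291
z_β = 0.69 · 7.906 - 3.291
z_β = 2.164

Power = Φ(z_β) = Φ(2.164) ≈ 0.985

Effect size d = 0.69 is medium by Cohen's convention (0.2/0.5/0.8).

Threshold: power ≥ 0.80 is conventionally adequate.
Power ≈ 0.98 → the study is adequately powered (power ≥ 0.80).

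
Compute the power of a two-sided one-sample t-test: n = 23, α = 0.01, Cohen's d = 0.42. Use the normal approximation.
Power ≈ 0.29

Power calculation (one-sample t-test, normal approximation):
z_β = d · √n - z_{α/2}
z_β = 0.42 · √23 - 2.576
z_β = 0.42 · 4.796 - 2.576
z_β = -0.562

Power = Φ(z_β) = Φ(-0.562) ≈ 0.287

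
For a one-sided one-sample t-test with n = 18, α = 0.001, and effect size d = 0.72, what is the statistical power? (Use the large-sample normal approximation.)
Power ≈ 0.49

Power calculation (one-sample t-test, normal approximation):
z_β = d · √n - z_α
z_β = 0.72 · √18 - 3.090
z_β = 0.72 · 4.243 - 3.090
z_β = -0.036

Power = Φ(z_β) = Φ(-0.036) ≈ 0.486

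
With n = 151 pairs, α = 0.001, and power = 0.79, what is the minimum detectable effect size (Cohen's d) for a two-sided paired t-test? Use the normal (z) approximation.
d ≈ 0.33

Minimum detectable effect (paired t-test, normal approximation):
d = (z_{α/2} + z_β) / √n
d = (3.291 + 0.806) / √151
d = 4.097 / 12.288
d ≈ 0.33

By Cohen's convention (0.2 small / 0.5 medium / 0.8 large): small effect.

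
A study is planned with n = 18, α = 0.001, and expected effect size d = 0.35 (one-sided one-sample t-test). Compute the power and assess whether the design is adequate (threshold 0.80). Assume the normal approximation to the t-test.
Power ≈ 0.05; the study is underpowered (power < 0.80)

Power calculation (one-sample t-test, normal approximation):
z_β = d · √n - z_α
z_β = 0.35 · √18 - 3.090
z_β = 0.35 · 4.243 - 3.090
z_β = -1.605

Power = Φ(z_β) = Φ(-1.605) ≈ 0.054

Effect size d = 0.35 is small by Cohen's convention (0.2/0.5/0.8).

Threshold: power ≥ 0.80 is conventionally adequate.
Power ≈ 0.05 → the study is underpowered (power < 0.80).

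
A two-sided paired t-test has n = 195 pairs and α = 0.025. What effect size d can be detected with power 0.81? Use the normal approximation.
d ≈ 0.22

Minimum detectable effect (paired t-test, normal approximation):
d = (z_{α/2} + z_β) / √n
d = (2.241 + 0.878) / √195
d = 3.119 / 13.964
d ≈ 0.22

By Cohen's convention (0.2 small / 0.5 medium / 0.8 large): small effect.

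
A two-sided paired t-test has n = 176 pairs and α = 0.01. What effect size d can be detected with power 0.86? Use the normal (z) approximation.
d ≈ 0.28

Minimum detectable effect (paired t-test, normal approximation):
d = (z_{α/2} + z_β) / √n
d = (2.576 + 1.080) / √176
d = 3.656 / 13.266
d ≈ 0.28

By Cohen's convention (0.2 small / 0.5 medium / 0.8 large): small effect.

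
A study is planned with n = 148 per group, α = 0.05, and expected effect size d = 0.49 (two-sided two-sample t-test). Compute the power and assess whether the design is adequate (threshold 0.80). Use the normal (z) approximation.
Power ≈ 0.99; the study is adequately powered (power ≥ 0.80)

Power calculation (two-sample t-test, normal approximation):
z_β = d · √(n/2) - z_{α/2}
z_β = 0.49 · √(148/2) - 1.960
z_β = 0.49 · 8.602 - 1.960
z_β = 2.255

Power = Φ(z_β) = Φ(2.255) ≈ 0.988

Effect size d = 0.49 is small by Cohen's convention (0.2/0.5/0.8).

Threshold: power ≥ 0.80 is conventionally adequate.
Power ≈ 0.99 → the study is adequately powered (power ≥ 0.80).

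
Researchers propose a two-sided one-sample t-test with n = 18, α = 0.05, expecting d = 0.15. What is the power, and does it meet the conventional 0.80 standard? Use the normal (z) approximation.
Power ≈ 0.09; the study is underpowered (power < 0.80)

Power calculation (one-sample t-test, normal approximation):
z_β = d · √n - z_{α/2}
z_β = 0.15 · √18 - 1.960
z_β = 0.15 · 4.243 - 1.960
z_β = -1.324

Power = Φ(z_β) = Φ(-1.324) ≈ 0.093

Effect size d = 0.15 is very small by Cohen's convention (0.2/0.5/0.8).

Threshold: power ≥ 0.80 is conventionally adequate.
Power ≈ 0.09 → the study is underpowered (power < 0.80).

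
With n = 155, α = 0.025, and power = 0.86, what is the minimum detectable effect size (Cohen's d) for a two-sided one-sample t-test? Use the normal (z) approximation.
d ≈ 0.27

Minimum detectable effect (one-sample t-test, normal approximation):
d = (z_{α/2} + z_β) / √n
d = (2.241 + 1.080) / √155
d = 3.322 / 12.450
d ≈ 0.27

By Cohen's convention (0.2 small / 0.5 medium / 0.8 large): small effect.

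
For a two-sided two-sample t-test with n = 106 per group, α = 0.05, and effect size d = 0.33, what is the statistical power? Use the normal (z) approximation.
Power ≈ 0.67

Power calculation (two-sample t-test, normal approximation):
z_β = d · √(n/2) - z_{α/2}
z_β = 0.33 · √(106/2) - 1.960
z_β = 0.33 · 7.280 - 1.960
z_β = 0.442

Power = Φ(z_β) = Φ(0.442) ≈ 0.671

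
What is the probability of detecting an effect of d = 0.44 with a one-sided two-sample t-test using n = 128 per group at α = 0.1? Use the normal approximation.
Power ≈ 0.99

Power calculation (two-sample t-test, normal approximation):
z_β = d · √(n/2) - z_α
z_β = 0.44 · √(128/2) - 1.282
z_β = 0.44 · 8.000 - 1.282
z_β = 2.238

Power = Φ(z_β) = Φ(2.238) ≈ 0.987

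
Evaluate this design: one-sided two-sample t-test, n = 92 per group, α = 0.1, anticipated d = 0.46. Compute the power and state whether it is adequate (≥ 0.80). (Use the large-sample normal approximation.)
Power ≈ 0.97; the study is adequately powered (power ≥ 0.80)

Power calculation (two-sample t-test, normal approximation):
z_β = d · √(n/2) - z_α
z_β = 0.46 · √(92/2) - 1.282
z_β = 0.46 · 6.782 - 1.282
z_β = 1.838

Power = Φ(z_β) = Φ(1.838) ≈ 0.967

Effect size d = 0.46 is small by Cohen's convention (0.2/0.5/0.8).

Threshold: power ≥ 0.80 is conventionally adequate.
Power ≈ 0.97 → the study is adequately powered (power ≥ 0.80).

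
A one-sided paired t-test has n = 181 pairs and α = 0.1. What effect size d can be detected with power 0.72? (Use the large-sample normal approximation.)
d ≈ 0.14

Minimum detectable effect (paired t-test, normal approximation):
d = (z_α + z_β) / √n
d = (1.282 + 0.583) / √181
d = 1.864 / 13.454
d ≈ 0.14

By Cohen's convention (0.2 small / 0.5 medium / 0.8 large): very small effect.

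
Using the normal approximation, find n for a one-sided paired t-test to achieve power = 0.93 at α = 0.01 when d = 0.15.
n = 643 pairs

Sample size formula (paired t-test, normal approximation):
n = ((z_α + z_β) / d)²

z_α = 2.326 (for α = 0.01, one-sided)
z_β = 1.476 (for power = 0.93)
d = 0.15

n = ((2.326 + 1.476) / 0.15)²
n = (25.347)²
n ≈ 642.47
Round up to the next whole number: n = 643 pairs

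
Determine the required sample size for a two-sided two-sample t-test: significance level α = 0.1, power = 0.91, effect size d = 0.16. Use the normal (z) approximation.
n = 697 per group

Sample size formula (two-sample t-test, normal approximation):
n = 2 · ((z_{α/2} + z_β) / d)²

z_{α/2} = 1.645 (for α = 0.1, two-sided)
z_β = 1.341 (for power = 0.91)
d = 0.16

n = 2 · ((1.645 + 1.341) / 0.16)²
n = 2 · (18.663)²
n ≈ 696.62
Round up to the next whole number: n = 697 per group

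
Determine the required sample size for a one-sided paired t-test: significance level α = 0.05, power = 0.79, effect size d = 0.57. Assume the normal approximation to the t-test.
n = 19 pairs

Sample size formula (paired t-test, normal approximation):
n = ((z_α + z_β) / d)²

z_α = 1.645 (for α = 0.05, one-sided)
z_β = 0.806 (for power = 0.79)
d = 0.57

n = ((1.645 + 0.806) / 0.57)²
n = (4.300)²
n ≈ 18.49
Round up to the next whole number: n = 19 pairs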